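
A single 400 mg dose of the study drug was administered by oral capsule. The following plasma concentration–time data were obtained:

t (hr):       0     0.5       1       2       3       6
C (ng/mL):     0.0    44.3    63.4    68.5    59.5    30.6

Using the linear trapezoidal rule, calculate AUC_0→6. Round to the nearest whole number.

Trapezoidal AUC_0→6:
  [0→0.5]: (0.0+44.3)/2 × 0.5 = 11.075
  [0.5→1]: (44.3+63.4)/2 × 0.5 = 26.925
  [1→2]: (63.4+68.5)/2 × 1 = 65.95
  [2→3]: (68.5+59.5)/2 × 1 = 64.0
  [3→6]: (59.5+30.6)/2 × 3 = 135.15
  Sum = 303.1 ng/mL·hr

AUC = 303 ng/mL·hr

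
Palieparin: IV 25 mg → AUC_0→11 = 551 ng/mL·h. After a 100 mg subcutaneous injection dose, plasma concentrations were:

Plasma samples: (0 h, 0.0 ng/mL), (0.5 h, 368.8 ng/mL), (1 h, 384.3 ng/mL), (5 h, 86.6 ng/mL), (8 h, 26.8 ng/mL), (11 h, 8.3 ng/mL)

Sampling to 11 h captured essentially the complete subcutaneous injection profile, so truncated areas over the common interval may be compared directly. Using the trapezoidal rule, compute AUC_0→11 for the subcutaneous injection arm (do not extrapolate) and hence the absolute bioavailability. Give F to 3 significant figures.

Trapezoidal AUC_0→11 (subcutaneous injection):
  [0→0.5]: (0.0+368.8)/2 × 0.5 = 92.2
  [0.5→1]: (368.8+384.3)/2 × 0.5 = 188.275
  [1→5]: (384.3+86.6)/2 × 4 = 941.8
  [5→8]: (86.6+26.8)/2 × 3 = 170.1
  [8→11]: (26.8+8.3)/2 × 3 = 52.65
  Sum = 1445.025 ng/mL·h
F = (AUC_ev/D_ev)/(AUC_iv/D_iv) = (1445.025/100)/(551/25) = 14.45025/22.04 = 0.6556

F = 0.656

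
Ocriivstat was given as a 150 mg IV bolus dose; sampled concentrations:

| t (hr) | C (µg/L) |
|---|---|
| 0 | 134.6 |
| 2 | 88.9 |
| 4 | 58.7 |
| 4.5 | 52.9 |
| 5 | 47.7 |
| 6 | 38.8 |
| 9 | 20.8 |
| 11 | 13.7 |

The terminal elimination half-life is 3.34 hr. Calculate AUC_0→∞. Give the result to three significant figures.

Trapezoidal AUC_0→11:
  [0→2]: (134.6+88.9)/2 × 2 = 223.5
  [2→4]: (88.9+58.7)/2 × 2 = 147.6
  [4→4.5]: (58.7+52.9)/2 × 0.5 = 27.9
  [4.5→5]: (52.9+47.7)/2 × 0.5 = 25.15
  [5→6]: (47.7+38.8)/2 × 1 = 43.25
  [6→9]: (38.8+20.8)/2 × 3 = 89.4
  [9→11]: (20.8+13.7)/2 × 2 = 34.5
  Sum = 591.3 µg/L·hr
k_e = ln2 / t½ = 0.693147 / 3.34 = 0.2075 hr^-1
Extrapolated tail: C_last / k_e = 13.7 / 0.2075 = 66.024
AUC_0→∞ = 591.3 + 66.024 = 657.324 µg/L·hr

AUC = 657 µg/L·hr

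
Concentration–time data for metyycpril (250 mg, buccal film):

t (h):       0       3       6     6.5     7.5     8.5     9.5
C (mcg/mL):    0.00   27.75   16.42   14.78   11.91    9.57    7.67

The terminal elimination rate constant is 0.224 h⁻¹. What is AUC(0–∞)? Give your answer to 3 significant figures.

AUC = 183 mcg/mL·h

Trapezoidal AUC_0→9.5:
  [0→3]: (0.00+27.75)/2 × 3 = 41.625
  [3→6]: (27.75+16.42)/2 × 3 = 66.255
  [6→6.5]: (16.42+14.78)/2 × 0.5 = 7.8
  [6.5→7.5]: (14.78+11.91)/2 × 1 = 13.345
  [7.5→8.5]: (11.91+9.57)/2 × 1 = 10.74
  [8.5→9.5]: (9.57+7.67)/2 × 1 = 8.62
  Sum = 148.385 mcg/mL·h
Extrapolated tail: C_last / k_e = 7.67 / 0.224 = 34.241
AUC_0→∞ = 148.385 + 34.241 = 182.626 mcg/mL·h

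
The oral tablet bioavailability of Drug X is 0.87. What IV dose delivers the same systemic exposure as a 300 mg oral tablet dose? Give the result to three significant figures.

Systemic exposure from an extravascular dose = F × D_ev, so the equivalent IV dose is F × D_ev.
D_iv = F × D_ev = 0.87 × 300 = 261 mg

D_iv = 261 mg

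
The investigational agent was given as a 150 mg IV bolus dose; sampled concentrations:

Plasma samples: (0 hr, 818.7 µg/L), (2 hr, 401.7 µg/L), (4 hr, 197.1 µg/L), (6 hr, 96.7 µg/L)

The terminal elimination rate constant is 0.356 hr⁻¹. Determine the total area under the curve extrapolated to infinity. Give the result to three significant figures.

AUC = 2380 µg/L·hr

Trapezoidal AUC_0→6:
  [0→2]: (818.7+401.7)/2 × 2 = 1220.4
  [2→4]: (401.7+197.1)/2 × 2 = 598.8
  [4→6]: (197.1+96.7)/2 × 2 = 293.8
  Sum = 2113.0 µg/L·hr
Extrapolated tail: C_last / k_e = 96.7 / 0.356 = 271.629
AUC_0→∞ = 2113.0 + 271.629 = 2384.629 µg/L·hr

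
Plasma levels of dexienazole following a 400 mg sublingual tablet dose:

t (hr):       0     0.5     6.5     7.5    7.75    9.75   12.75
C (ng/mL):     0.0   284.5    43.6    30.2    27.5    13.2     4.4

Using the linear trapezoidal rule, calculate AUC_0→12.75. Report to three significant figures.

Trapezoidal AUC_0→12.75:
  [0→0.5]: (0.0+284.5)/2 × 0.5 = 71.125
  [0.5→6.5]: (284.5+43.6)/2 × 6 = 984.3
  [6.5→7.5]: (43.6+30.2)/2 × 1 = 36.9
  [7.5→7.75]: (30.2+27.5)/2 × 0.25 = 7.2125
  [7.75→9.75]: (27.5+13.2)/2 × 2 = 40.7
  [9.75→12.75]: (13.2+4.4)/2 × 3 = 26.4
  Sum = 1166.6375 ng/mL·hr

AUC = 1170 ng/mL·hr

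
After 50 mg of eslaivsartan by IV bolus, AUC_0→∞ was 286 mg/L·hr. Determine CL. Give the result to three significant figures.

CL = Dose_iv / AUC_0→∞
   = 50 / 286 = 0.174825 L/hr

CL = 0.175 L/hr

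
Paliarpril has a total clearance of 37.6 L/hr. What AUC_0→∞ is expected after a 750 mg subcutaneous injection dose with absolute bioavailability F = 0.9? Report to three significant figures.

AUC = 18.0 mg/L·hr

AUC_0→∞ = F × Dose / CL
        = 0.9 × 750 / 37.6 = 17.9521 mg/L·hr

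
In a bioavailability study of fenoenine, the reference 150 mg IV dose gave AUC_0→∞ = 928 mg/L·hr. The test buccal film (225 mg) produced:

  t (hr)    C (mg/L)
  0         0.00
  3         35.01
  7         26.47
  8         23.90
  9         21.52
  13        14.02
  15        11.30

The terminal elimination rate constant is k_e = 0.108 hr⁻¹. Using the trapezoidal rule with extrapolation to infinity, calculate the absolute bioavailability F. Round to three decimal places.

Trapezoidal AUC_0→15 (buccal film):
  [0→3]: (0.00+35.01)/2 × 3 = 52.515
  [3→7]: (35.01+26.47)/2 × 4 = 122.96
  [7→8]: (26.47+23.90)/2 × 1 = 25.185
  [8→9]: (23.90+21.52)/2 × 1 = 22.71
  [9→13]: (21.52+14.02)/2 × 4 = 71.08
  [13→15]: (14.02+11.30)/2 × 2 = 25.32
  Sum = 319.77 mg/L·hr
Tail: C_last/k_e = 11.30/0.108 = 104.630
AUC_0→∞ (buccal film) = 319.77 + 104.630 = 424.4 mg/L·hr
F = (AUC_ev/D_ev)/(AUC_iv/D_iv) = (424.4/225)/(928/150) = 1.88622/6.18667 = 0.3049

F = 0.305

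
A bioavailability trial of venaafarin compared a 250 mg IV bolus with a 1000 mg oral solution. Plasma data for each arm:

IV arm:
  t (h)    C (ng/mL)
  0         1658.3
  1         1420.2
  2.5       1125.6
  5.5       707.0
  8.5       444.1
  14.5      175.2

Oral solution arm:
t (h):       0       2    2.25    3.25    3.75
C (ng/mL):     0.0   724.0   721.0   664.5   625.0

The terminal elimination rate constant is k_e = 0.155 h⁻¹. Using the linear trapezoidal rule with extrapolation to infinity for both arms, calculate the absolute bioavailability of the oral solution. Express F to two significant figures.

F = 0.14

Trapezoidal AUC_0→14.5 (IV):
  [0→1]: (1658.3+1420.2)/2 × 1 = 1539.25
  [1→2.5]: (1420.2+1125.6)/2 × 1.5 = 1909.35
  [2.5→5.5]: (1125.6+707.0)/2 × 3 = 2748.9
  [5.5→8.5]: (707.0+444.1)/2 × 3 = 1726.65
  [8.5→14.5]: (444.1+175.2)/2 × 6 = 1857.9
  Sum = 9782.05 ng/mL·h
IV tail: 175.2/0.155 = 1130.323; AUC_iv,0→∞ = 9782.05 + 1130.323 = 10912.373 ng/mL·h
Trapezoidal AUC_0→3.75 (oral solution):
  [0→2]: (0.0+724.0)/2 × 2 = 724.0
  [2→2.25]: (724.0+721.0)/2 × 0.25 = 180.625
  [2.25→3.25]: (721.0+664.5)/2 × 1 = 692.75
  [3.25→3.75]: (664.5+625.0)/2 × 0.5 = 322.375
  Sum = 1919.75 ng/mL·h
oral solution tail: 625.0/0.155 = 4032.258; AUC_ev,0→∞ = 1919.75 + 4032.258 = 5952.008 ng/mL·h
F = (AUC_ev/D_ev)/(AUC_iv/D_iv) = (5952.008/1000)/(10912.373/250) = 5.952008/43.649492 = 0.1364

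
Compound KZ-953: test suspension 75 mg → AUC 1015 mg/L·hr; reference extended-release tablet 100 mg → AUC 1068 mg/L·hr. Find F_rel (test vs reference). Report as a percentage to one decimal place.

F_rel = 126.7%

F_rel = (AUC_test/D_test) / (AUC_ref/D_ref)
      = (1015/75) / (1068/100)
      = 13.5333 / 10.68 = 1.2672 = 126.72%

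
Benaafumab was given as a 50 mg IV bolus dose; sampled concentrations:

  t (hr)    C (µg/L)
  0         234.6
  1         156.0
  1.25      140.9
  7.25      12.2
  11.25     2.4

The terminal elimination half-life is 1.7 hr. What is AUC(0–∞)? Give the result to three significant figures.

AUC = 727 µg/L·hr

Trapezoidal AUC_0→11.25:
  [0→1]: (234.6+156.0)/2 × 1 = 195.3
  [1→1.25]: (156.0+140.9)/2 × 0.25 = 37.1125
  [1.25→7.25]: (140.9+12.2)/2 × 6 = 459.3
  [7.25→11.25]: (12.2+2.4)/2 × 4 = 29.2
  Sum = 720.9125 µg/L·hr
k_e = ln2 / t½ = 0.693147 / 1.7 = 0.4077 hr^-1
Extrapolated tail: C_last / k_e = 2.4 / 0.4077 = 5.887
AUC_0→∞ = 720.9125 + 5.887 = 726.7995 µg/L·hr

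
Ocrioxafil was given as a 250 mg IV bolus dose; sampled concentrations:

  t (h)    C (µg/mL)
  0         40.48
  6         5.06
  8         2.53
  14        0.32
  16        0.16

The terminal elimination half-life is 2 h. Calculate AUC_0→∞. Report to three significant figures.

Trapezoidal AUC_0→16:
  [0→6]: (40.48+5.06)/2 × 6 = 136.62
  [6→8]: (5.06+2.53)/2 × 2 = 7.59
  [8→14]: (2.53+0.32)/2 × 6 = 8.55
  [14→16]: (0.32+0.16)/2 × 2 = 0.48
  Sum = 153.24 µg/mL·h
k_e = ln2 / t½ = 0.693147 / 2 = 0.3466 h^-1
Extrapolated tail: C_last / k_e = 0.16 / 0.3466 = 0.462
AUC_0→∞ = 153.24 + 0.462 = 153.702 µg/mL·h

AUC = 154 µg/mL·h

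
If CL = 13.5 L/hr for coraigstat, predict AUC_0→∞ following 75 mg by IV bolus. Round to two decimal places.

AUC_0→∞ = Dose_iv / CL
        = 75 / 13.5 = 5.55556 mg/L·hr

AUC = 5.56 mg/L·hr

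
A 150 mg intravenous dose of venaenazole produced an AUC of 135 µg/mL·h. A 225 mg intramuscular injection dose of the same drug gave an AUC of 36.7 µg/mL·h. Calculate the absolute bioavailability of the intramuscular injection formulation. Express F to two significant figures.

F = (AUC_ev / D_ev) / (AUC_iv / D_iv)
  = (36.7/225) / (135/150)
  = 0.163111 / 0.9 = 0.1812

F = 0.18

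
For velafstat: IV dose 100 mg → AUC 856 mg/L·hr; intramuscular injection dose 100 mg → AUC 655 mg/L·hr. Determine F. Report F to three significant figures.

F = 0.765

F = (AUC_ev / D_ev) / (AUC_iv / D_iv)
  = (655/100) / (856/100)
  = 6.55 / 8.56 = 0.7652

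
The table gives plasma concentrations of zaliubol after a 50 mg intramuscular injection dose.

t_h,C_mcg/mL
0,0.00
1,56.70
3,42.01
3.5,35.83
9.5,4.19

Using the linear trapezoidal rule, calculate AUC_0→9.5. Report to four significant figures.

AUC = 266.6 mcg/mL·h

Trapezoidal AUC_0→9.5:
  [0→1]: (0.00+56.70)/2 × 1 = 28.35
  [1→3]: (56.70+42.01)/2 × 2 = 98.71
  [3→3.5]: (42.01+35.83)/2 × 0.5 = 19.46
  [3.5→9.5]: (35.83+4.19)/2 × 6 = 120.06
  Sum = 266.58 mcg/mL·h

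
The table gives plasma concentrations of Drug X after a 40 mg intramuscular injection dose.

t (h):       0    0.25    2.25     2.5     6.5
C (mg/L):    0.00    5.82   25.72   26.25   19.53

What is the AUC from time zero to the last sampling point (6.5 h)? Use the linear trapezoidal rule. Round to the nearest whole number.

Trapezoidal AUC_0→6.5:
  [0→0.25]: (0.00+5.82)/2 × 0.25 = 0.7275
  [0.25→2.25]: (5.82+25.72)/2 × 2 = 31.54
  [2.25→2.5]: (25.72+26.25)/2 × 0.25 = 6.49625
  [2.5→6.5]: (26.25+19.53)/2 × 4 = 91.56
  Sum = 130.32375 mg/L·h

AUC = 130 mg/L·h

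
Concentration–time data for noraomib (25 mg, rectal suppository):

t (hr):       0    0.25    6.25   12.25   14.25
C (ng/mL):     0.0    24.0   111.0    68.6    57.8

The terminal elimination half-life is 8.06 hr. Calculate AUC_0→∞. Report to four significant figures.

AUC = 1745 ng/mL·hr

Trapezoidal AUC_0→14.25:
  [0→0.25]: (0.0+24.0)/2 × 0.25 = 3.0
  [0.25→6.25]: (24.0+111.0)/2 × 6 = 405.0
  [6.25→12.25]: (111.0+68.6)/2 × 6 = 538.8
  [12.25→14.25]: (68.6+57.8)/2 × 2 = 126.4
  Sum = 1073.2 ng/mL·hr
k_e = ln2 / t½ = 0.693147 / 8.06 = 0.0860 hr^-1
Extrapolated tail: C_last / k_e = 57.8 / 0.086 = 672.093
AUC_0→∞ = 1073.2 + 672.093 = 1745.293 ng/mL·hr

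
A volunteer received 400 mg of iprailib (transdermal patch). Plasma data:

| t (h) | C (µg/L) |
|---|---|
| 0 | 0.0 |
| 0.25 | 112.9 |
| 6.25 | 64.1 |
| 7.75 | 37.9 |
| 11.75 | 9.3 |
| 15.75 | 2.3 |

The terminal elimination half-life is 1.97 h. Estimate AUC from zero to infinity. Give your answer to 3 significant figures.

Trapezoidal AUC_0→15.75:
  [0→0.25]: (0.0+112.9)/2 × 0.25 = 14.1125
  [0.25→6.25]: (112.9+64.1)/2 × 6 = 531.0
  [6.25→7.75]: (64.1+37.9)/2 × 1.5 = 76.5
  [7.75→11.75]: (37.9+9.3)/2 × 4 = 94.4
  [11.75→15.75]: (9.3+2.3)/2 × 4 = 23.2
  Sum = 739.2125 µg/L·h
k_e = ln2 / t½ = 0.693147 / 1.97 = 0.3519 h^-1
Extrapolated tail: C_last / k_e = 2.3 / 0.3519 = 6.536
AUC_0→∞ = 739.2125 + 6.536 = 745.7485 µg/L·h

AUC = 746 µg/L·h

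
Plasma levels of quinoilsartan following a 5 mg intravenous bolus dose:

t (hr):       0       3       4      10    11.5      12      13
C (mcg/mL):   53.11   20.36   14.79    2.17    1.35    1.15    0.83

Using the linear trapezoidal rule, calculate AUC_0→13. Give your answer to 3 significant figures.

AUC = 183 mcg/mL·hr

Trapezoidal AUC_0→13:
  [0→3]: (53.11+20.36)/2 × 3 = 110.205
  [3→4]: (20.36+14.79)/2 × 1 = 17.575
  [4→10]: (14.79+2.17)/2 × 6 = 50.88
  [10→11.5]: (2.17+1.35)/2 × 1.5 = 2.64
  [11.5→12]: (1.35+1.15)/2 × 0.5 = 0.625
  [12→13]: (1.15+0.83)/2 × 1 = 0.99
  Sum = 182.915 mcg/mL·hr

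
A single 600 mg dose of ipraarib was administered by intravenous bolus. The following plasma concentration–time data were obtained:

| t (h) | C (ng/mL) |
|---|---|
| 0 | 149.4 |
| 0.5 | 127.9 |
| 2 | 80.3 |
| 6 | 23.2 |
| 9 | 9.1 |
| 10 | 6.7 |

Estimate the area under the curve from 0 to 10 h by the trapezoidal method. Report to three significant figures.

Trapezoidal AUC_0→10:
  [0→0.5]: (149.4+127.9)/2 × 0.5 = 69.325
  [0.5→2]: (127.9+80.3)/2 × 1.5 = 156.15
  [2→6]: (80.3+23.2)/2 × 4 = 207.0
  [6→9]: (23.2+9.1)/2 × 3 = 48.45
  [9→10]: (9.1+6.7)/2 × 1 = 7.9
  Sum = 488.825 ng/mL·h

AUC = 489 ng/mL·h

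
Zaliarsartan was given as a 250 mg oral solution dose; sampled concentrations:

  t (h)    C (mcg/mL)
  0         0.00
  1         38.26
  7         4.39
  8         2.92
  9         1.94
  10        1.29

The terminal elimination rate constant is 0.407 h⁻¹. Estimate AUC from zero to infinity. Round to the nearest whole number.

AUC = 158 mcg/mL·h

Trapezoidal AUC_0→10:
  [0→1]: (0.00+38.26)/2 × 1 = 19.13
  [1→7]: (38.26+4.39)/2 × 6 = 127.95
  [7→8]: (4.39+2.92)/2 × 1 = 3.655
  [8→9]: (2.92+1.94)/2 × 1 = 2.43
  [9→10]: (1.94+1.29)/2 × 1 = 1.615
  Sum = 154.78 mcg/mL·h
Extrapolated tail: C_last / k_e = 1.29 / 0.407 = 3.170
AUC_0→∞ = 154.78 + 3.170 = 157.95 mcg/mL·h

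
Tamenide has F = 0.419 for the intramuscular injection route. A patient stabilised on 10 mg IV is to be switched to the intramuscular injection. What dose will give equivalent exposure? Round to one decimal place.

For equal systemic exposure: F × D_ev = D_iv
D_ev = D_iv / F = 10 / 0.419 = 23.8663 mg

D_intramuscular = 23.9 mg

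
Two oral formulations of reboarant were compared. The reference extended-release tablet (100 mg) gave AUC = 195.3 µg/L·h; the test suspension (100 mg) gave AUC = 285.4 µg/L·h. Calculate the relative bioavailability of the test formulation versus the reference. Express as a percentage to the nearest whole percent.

F_rel = (AUC_test/D_test) / (AUC_ref/D_ref)
      = (285.4/100) / (195.3/100)
      = 2.854 / 1.953 = 1.4613 = 146.13%

F_rel = 146%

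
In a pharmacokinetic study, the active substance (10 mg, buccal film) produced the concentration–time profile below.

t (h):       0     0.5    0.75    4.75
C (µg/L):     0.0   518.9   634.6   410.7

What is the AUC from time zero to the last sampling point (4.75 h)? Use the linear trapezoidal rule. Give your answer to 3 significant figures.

AUC = 2360 µg/L·h

Trapezoidal AUC_0→4.75:
  [0→0.5]: (0.0+518.9)/2 × 0.5 = 129.725
  [0.5→0.75]: (518.9+634.6)/2 × 0.25 = 144.1875
  [0.75→4.75]: (634.6+410.7)/2 × 4 = 2090.6
  Sum = 2364.5125 µg/L·h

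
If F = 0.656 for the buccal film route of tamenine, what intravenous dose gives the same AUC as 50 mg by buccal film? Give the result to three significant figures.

D_iv = 32.8 mg

Systemic exposure from an extravascular dose = F × D_ev, so the equivalent IV dose is F × D_ev.
D_iv = F × D_ev = 0.656 × 50 = 32.8 mg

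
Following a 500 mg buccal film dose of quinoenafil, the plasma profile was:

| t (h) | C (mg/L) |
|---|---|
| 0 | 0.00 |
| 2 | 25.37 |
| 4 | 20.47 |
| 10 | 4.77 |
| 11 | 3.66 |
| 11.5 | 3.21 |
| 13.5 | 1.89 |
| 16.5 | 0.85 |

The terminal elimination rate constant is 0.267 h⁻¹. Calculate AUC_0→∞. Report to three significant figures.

Trapezoidal AUC_0→16.5:
  [0→2]: (0.00+25.37)/2 × 2 = 25.37
  [2→4]: (25.37+20.47)/2 × 2 = 45.84
  [4→10]: (20.47+4.77)/2 × 6 = 75.72
  [10→11]: (4.77+3.66)/2 × 1 = 4.215
  [11→11.5]: (3.66+3.21)/2 × 0.5 = 1.7175
  [11.5→13.5]: (3.21+1.89)/2 × 2 = 5.1
  [13.5→16.5]: (1.89+0.85)/2 × 3 = 4.11
  Sum = 162.0725 mg/L·h
Extrapolated tail: C_last / k_e = 0.85 / 0.267 = 3.184
AUC_0→∞ = 162.0725 + 3.184 = 165.2565 mg/L·h

AUC = 165 mg/L·h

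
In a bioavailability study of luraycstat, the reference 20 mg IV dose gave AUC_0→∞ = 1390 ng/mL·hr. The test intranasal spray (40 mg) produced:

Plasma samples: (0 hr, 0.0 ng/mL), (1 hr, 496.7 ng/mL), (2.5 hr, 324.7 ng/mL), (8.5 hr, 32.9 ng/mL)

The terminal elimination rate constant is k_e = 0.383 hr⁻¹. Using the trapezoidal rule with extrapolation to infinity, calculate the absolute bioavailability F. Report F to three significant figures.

F = 0.728

Trapezoidal AUC_0→8.5 (intranasal spray):
  [0→1]: (0.0+496.7)/2 × 1 = 248.35
  [1→2.5]: (496.7+324.7)/2 × 1.5 = 616.05
  [2.5→8.5]: (324.7+32.9)/2 × 6 = 1072.8
  Sum = 1937.2 ng/mL·hr
Tail: C_last/k_e = 32.9/0.383 = 85.901
AUC_0→∞ (intranasal spray) = 1937.2 + 85.901 = 2023.101 ng/mL·hr
F = (AUC_ev/D_ev)/(AUC_iv/D_iv) = (2023.101/40)/(1390/20) = 50.577525/69.5 = 0.7277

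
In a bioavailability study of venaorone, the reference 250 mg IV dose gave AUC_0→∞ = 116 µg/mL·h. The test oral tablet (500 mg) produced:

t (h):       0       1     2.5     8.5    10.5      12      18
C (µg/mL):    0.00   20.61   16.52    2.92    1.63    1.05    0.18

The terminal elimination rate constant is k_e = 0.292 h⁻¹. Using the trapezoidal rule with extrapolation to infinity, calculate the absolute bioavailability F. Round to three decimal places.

Trapezoidal AUC_0→18 (oral tablet):
  [0→1]: (0.00+20.61)/2 × 1 = 10.305
  [1→2.5]: (20.61+16.52)/2 × 1.5 = 27.8475
  [2.5→8.5]: (16.52+2.92)/2 × 6 = 58.32
  [8.5→10.5]: (2.92+1.63)/2 × 2 = 4.55
  [10.5→12]: (1.63+1.05)/2 × 1.5 = 2.01
  [12→18]: (1.05+0.18)/2 × 6 = 3.69
  Sum = 106.7225 µg/mL·h
Tail: C_last/k_e = 0.18/0.292 = 0.616
AUC_0→∞ (oral tablet) = 106.7225 + 0.616 = 107.3385 µg/mL·h
F = (AUC_ev/D_ev)/(AUC_iv/D_iv) = (107.3385/500)/(116/250) = 0.214677/0.464 = 0.4627

F = 0.463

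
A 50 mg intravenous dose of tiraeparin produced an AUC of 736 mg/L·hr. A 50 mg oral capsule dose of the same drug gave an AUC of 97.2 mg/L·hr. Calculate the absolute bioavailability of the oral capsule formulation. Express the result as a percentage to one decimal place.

F = (AUC_ev / D_ev) / (AUC_iv / D_iv)
  = (97.2/50) / (736/50)
  = 1.944 / 14.72 = 0.1321
  = 13.21%

F = 13.2%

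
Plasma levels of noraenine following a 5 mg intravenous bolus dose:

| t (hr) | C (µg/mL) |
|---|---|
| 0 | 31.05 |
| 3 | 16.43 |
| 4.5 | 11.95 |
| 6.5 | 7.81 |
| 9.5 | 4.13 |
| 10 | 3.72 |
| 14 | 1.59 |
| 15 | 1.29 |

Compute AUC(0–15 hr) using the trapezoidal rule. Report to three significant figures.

Trapezoidal AUC_0→15:
  [0→3]: (31.05+16.43)/2 × 3 = 71.22
  [3→4.5]: (16.43+11.95)/2 × 1.5 = 21.285
  [4.5→6.5]: (11.95+7.81)/2 × 2 = 19.76
  [6.5→9.5]: (7.81+4.13)/2 × 3 = 17.91
  [9.5→10]: (4.13+3.72)/2 × 0.5 = 1.9625
  [10→14]: (3.72+1.59)/2 × 4 = 10.62
  [14→15]: (1.59+1.29)/2 × 1 = 1.44
  Sum = 144.1975 µg/mL·hr

AUC = 144 µg/mL·hr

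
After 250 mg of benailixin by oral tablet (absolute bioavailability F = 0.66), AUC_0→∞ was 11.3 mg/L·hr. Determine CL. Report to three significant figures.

CL = 14.6 L/hr

CL = F × Dose / AUC_0→∞
   = 0.66 × 250 / 11.3 = 14.6018 L/hr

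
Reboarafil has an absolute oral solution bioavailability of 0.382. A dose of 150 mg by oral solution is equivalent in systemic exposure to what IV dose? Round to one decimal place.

Systemic exposure from an extravascular dose = F × D_ev, so the equivalent IV dose is F × D_ev.
D_iv = F × D_ev = 0.382 × 150 = 57.3 mg

D_iv = 57.3 mg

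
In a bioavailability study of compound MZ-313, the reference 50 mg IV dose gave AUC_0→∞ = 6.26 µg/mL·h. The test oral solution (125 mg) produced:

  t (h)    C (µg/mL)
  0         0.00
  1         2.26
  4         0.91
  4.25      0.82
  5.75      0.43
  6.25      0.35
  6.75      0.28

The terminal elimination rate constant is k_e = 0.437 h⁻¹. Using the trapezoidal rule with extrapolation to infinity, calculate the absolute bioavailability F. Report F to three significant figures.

F = 0.513

Trapezoidal AUC_0→6.75 (oral solution):
  [0→1]: (0.00+2.26)/2 × 1 = 1.13
  [1→4]: (2.26+0.91)/2 × 3 = 4.755
  [4→4.25]: (0.91+0.82)/2 × 0.25 = 0.21625
  [4.25→5.75]: (0.82+0.43)/2 × 1.5 = 0.9375
  [5.75→6.25]: (0.43+0.35)/2 × 0.5 = 0.195
  [6.25→6.75]: (0.35+0.28)/2 × 0.5 = 0.1575
  Sum = 7.39125 µg/mL·h
Tail: C_last/k_e = 0.28/0.437 = 0.641
AUC_0→∞ (oral solution) = 7.39125 + 0.641 = 8.03225 µg/mL·h
F = (AUC_ev/D_ev)/(AUC_iv/D_iv) = (8.03225/125)/(6.26/50) = 0.064258/0.1252 = 0.5132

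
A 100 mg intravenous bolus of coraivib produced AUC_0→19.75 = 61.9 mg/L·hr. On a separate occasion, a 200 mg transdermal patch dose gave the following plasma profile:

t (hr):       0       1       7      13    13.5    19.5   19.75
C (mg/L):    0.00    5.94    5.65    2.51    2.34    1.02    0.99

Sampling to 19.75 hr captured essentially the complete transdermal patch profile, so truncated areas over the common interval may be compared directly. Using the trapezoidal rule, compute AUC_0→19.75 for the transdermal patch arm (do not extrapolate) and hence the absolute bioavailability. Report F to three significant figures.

Trapezoidal AUC_0→19.75 (transdermal patch):
  [0→1]: (0.00+5.94)/2 × 1 = 2.97
  [1→7]: (5.94+5.65)/2 × 6 = 34.77
  [7→13]: (5.65+2.51)/2 × 6 = 24.48
  [13→13.5]: (2.51+2.34)/2 × 0.5 = 1.2125
  [13.5→19.5]: (2.34+1.02)/2 × 6 = 10.08
  [19.5→19.75]: (1.02+0.99)/2 × 0.25 = 0.25125
  Sum = 73.76375 mg/L·hr
F = (AUC_ev/D_ev)/(AUC_iv/D_iv) = (73.76375/200)/(61.9/100) = 0.36881875/0.619 = 0.5958

F = 0.596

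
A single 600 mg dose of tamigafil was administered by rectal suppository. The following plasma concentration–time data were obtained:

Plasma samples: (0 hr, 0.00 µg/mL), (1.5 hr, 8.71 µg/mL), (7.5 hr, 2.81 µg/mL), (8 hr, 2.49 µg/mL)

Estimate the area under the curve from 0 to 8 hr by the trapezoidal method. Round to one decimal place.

AUC = 42.4 µg/mL·hr

Trapezoidal AUC_0→8:
  [0→1.5]: (0.00+8.71)/2 × 1.5 = 6.5325
  [1.5→7.5]: (8.71+2.81)/2 × 6 = 34.56
  [7.5→8]: (2.81+2.49)/2 × 0.5 = 1.325
  Sum = 42.4175 µg/mL·hr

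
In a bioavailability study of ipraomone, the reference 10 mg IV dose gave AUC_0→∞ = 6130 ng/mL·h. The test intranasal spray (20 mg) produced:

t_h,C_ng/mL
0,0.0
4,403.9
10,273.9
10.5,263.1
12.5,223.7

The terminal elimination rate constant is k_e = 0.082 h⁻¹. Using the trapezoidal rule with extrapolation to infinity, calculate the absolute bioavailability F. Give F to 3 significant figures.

Trapezoidal AUC_0→12.5 (intranasal spray):
  [0→4]: (0.0+403.9)/2 × 4 = 807.8
  [4→10]: (403.9+273.9)/2 × 6 = 2033.4
  [10→10.5]: (273.9+263.1)/2 × 0.5 = 134.25
  [10.5→12.5]: (263.1+223.7)/2 × 2 = 486.8
  Sum = 3462.25 ng/mL·h
Tail: C_last/k_e = 223.7/0.082 = 2728.049
AUC_0→∞ (intranasal spray) = 3462.25 + 2728.049 = 6190.299 ng/mL·h
F = (AUC_ev/D_ev)/(AUC_iv/D_iv) = (6190.299/20)/(6130/10) = 309.51495/613 = 0.5049

F = 0.505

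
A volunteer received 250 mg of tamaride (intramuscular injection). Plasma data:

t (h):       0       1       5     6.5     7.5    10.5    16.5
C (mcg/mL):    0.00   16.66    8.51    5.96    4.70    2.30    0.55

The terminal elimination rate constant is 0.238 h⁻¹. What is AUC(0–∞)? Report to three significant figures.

AUC = 96.2 mcg/mL·h

Trapezoidal AUC_0→16.5:
  [0→1]: (0.00+16.66)/2 × 1 = 8.33
  [1→5]: (16.66+8.51)/2 × 4 = 50.34
  [5→6.5]: (8.51+5.96)/2 × 1.5 = 10.8525
  [6.5→7.5]: (5.96+4.70)/2 × 1 = 5.33
  [7.5→10.5]: (4.70+2.30)/2 × 3 = 10.5
  [10.5→16.5]: (2.30+0.55)/2 × 6 = 8.55
  Sum = 93.9025 mcg/mL·h
Extrapolated tail: C_last / k_e = 0.55 / 0.238 = 2.311
AUC_0→∞ = 93.9025 + 2.311 = 96.2135 mcg/mL·h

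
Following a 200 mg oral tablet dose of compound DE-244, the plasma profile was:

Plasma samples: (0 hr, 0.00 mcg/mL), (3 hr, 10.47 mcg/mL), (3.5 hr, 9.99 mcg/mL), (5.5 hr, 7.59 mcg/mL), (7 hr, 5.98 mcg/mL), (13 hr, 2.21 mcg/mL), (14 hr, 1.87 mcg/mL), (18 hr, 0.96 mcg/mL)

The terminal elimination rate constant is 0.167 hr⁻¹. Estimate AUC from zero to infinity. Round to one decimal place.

Trapezoidal AUC_0→18:
  [0→3]: (0.00+10.47)/2 × 3 = 15.705
  [3→3.5]: (10.47+9.99)/2 × 0.5 = 5.115
  [3.5→5.5]: (9.99+7.59)/2 × 2 = 17.58
  [5.5→7]: (7.59+5.98)/2 × 1.5 = 10.1775
  [7→13]: (5.98+2.21)/2 × 6 = 24.57
  [13→14]: (2.21+1.87)/2 × 1 = 2.04
  [14→18]: (1.87+0.96)/2 × 4 = 5.66
  Sum = 80.8475 mcg/mL·hr
Extrapolated tail: C_last / k_e = 0.96 / 0.167 = 5.749
AUC_0→∞ = 80.8475 + 5.749 = 86.5965 mcg/mL·hr

AUC = 86.6 mcg/mL·hr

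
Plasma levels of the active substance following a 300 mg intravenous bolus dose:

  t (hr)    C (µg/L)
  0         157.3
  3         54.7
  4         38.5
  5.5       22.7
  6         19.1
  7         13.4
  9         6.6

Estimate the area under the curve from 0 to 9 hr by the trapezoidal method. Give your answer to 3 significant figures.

AUC = 457 µg/L·hr

Trapezoidal AUC_0→9:
  [0→3]: (157.3+54.7)/2 × 3 = 318.0
  [3→4]: (54.7+38.5)/2 × 1 = 46.6
  [4→5.5]: (38.5+22.7)/2 × 1.5 = 45.9
  [5.5→6]: (22.7+19.1)/2 × 0.5 = 10.45
  [6→7]: (19.1+13.4)/2 × 1 = 16.25
  [7→9]: (13.4+6.6)/2 × 2 = 20.0
  Sum = 457.2 µg/L·hr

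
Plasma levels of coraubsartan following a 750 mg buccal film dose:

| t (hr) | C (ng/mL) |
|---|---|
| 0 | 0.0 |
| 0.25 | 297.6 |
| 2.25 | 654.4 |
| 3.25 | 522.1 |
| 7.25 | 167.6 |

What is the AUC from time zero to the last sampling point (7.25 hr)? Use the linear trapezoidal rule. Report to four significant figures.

Trapezoidal AUC_0→7.25:
  [0→0.25]: (0.0+297.6)/2 × 0.25 = 37.2
  [0.25→2.25]: (297.6+654.4)/2 × 2 = 952.0
  [2.25→3.25]: (654.4+522.1)/2 × 1 = 588.25
  [3.25→7.25]: (522.1+167.6)/2 × 4 = 1379.4
  Sum = 2956.85 ng/mL·hr

AUC = 2957 ng/mL·hr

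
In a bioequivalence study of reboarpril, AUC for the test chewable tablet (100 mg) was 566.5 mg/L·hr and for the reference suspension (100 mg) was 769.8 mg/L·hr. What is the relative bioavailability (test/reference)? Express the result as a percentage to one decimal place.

F_rel = 73.6%

F_rel = (AUC_test/D_test) / (AUC_ref/D_ref)
      = (566.5/100) / (769.8/100)
      = 5.665 / 7.698 = 0.7359 = 73.59%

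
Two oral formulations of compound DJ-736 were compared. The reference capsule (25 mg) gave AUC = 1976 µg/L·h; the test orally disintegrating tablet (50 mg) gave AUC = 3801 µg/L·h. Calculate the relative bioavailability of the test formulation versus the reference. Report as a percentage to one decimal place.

F_rel = (AUC_test/D_test) / (AUC_ref/D_ref)
      = (3801/50) / (1976/25)
      = 76.02 / 79.04 = 0.9618 = 96.18%

F_rel = 96.2%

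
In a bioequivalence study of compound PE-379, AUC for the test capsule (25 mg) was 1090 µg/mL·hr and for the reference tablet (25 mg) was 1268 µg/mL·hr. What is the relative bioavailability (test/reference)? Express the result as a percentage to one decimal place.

F_rel = (AUC_test/D_test) / (AUC_ref/D_ref)
      = (1090/25) / (1268/25)
      = 43.6 / 50.72 = 0.8596 = 85.96%

F_rel = 86.0%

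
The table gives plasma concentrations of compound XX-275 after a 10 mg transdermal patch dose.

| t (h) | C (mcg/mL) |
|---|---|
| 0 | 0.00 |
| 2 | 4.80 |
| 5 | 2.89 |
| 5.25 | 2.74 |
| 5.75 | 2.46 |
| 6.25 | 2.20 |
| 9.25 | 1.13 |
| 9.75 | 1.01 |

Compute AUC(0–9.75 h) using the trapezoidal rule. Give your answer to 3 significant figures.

AUC = 25.0 mcg/mL·h

Trapezoidal AUC_0→9.75:
  [0→2]: (0.00+4.80)/2 × 2 = 4.8
  [2→5]: (4.80+2.89)/2 × 3 = 11.535
  [5→5.25]: (2.89+2.74)/2 × 0.25 = 0.70375
  [5.25→5.75]: (2.74+2.46)/2 × 0.5 = 1.3
  [5.75→6.25]: (2.46+2.20)/2 × 0.5 = 1.165
  [6.25→9.25]: (2.20+1.13)/2 × 3 = 4.995
  [9.25→9.75]: (1.13+1.01)/2 × 0.5 = 0.535
  Sum = 25.03375 mcg/mL·h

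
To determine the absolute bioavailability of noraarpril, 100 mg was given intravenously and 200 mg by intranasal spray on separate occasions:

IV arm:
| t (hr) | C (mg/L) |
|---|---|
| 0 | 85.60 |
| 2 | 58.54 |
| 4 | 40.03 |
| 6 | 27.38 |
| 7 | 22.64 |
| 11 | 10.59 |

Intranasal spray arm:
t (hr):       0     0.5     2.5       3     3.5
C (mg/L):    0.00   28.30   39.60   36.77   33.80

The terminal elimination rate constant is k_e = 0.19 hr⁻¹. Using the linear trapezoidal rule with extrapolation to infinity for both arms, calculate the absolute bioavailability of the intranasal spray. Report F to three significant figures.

Trapezoidal AUC_0→11 (IV):
  [0→2]: (85.60+58.54)/2 × 2 = 144.14
  [2→4]: (58.54+40.03)/2 × 2 = 98.57
  [4→6]: (40.03+27.38)/2 × 2 = 67.41
  [6→7]: (27.38+22.64)/2 × 1 = 25.01
  [7→11]: (22.64+10.59)/2 × 4 = 66.46
  Sum = 401.59 mg/L·hr
IV tail: 10.59/0.19 = 55.737; AUC_iv,0→∞ = 401.59 + 55.737 = 457.327 mg/L·hr
Trapezoidal AUC_0→3.5 (intranasal spray):
  [0→0.5]: (0.00+28.30)/2 × 0.5 = 7.075
  [0.5→2.5]: (28.30+39.60)/2 × 2 = 67.9
  [2.5→3]: (39.60+36.77)/2 × 0.5 = 19.0925
  [3→3.5]: (36.77+33.80)/2 × 0.5 = 17.6425
  Sum = 111.71 mg/L·hr
intranasal spray tail: 33.80/0.19 = 177.895; AUC_ev,0→∞ = 111.71 + 177.895 = 289.605 mg/L·hr
F = (AUC_ev/D_ev)/(AUC_iv/D_iv) = (289.605/200)/(457.327/100) = 1.448025/4.57327 = 0.3166

F = 0.317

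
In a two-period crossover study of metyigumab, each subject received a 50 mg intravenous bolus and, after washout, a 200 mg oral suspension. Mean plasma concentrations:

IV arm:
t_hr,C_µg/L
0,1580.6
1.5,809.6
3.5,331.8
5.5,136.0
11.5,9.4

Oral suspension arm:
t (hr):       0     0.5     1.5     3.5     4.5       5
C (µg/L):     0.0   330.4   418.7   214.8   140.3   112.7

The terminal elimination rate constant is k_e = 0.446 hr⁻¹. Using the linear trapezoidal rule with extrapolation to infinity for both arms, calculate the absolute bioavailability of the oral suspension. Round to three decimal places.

F = 0.103

Trapezoidal AUC_0→11.5 (IV):
  [0→1.5]: (1580.6+809.6)/2 × 1.5 = 1792.65
  [1.5→3.5]: (809.6+331.8)/2 × 2 = 1141.4
  [3.5→5.5]: (331.8+136.0)/2 × 2 = 467.8
  [5.5→11.5]: (136.0+9.4)/2 × 6 = 436.2
  Sum = 3838.05 µg/L·hr
IV tail: 9.4/0.446 = 21.076; AUC_iv,0→∞ = 3838.05 + 21.076 = 3859.126 µg/L·hr
Trapezoidal AUC_0→5 (oral suspension):
  [0→0.5]: (0.0+330.4)/2 × 0.5 = 82.6
  [0.5→1.5]: (330.4+418.7)/2 × 1 = 374.55
  [1.5→3.5]: (418.7+214.8)/2 × 2 = 633.5
  [3.5→4.5]: (214.8+140.3)/2 × 1 = 177.55
  [4.5→5]: (140.3+112.7)/2 × 0.5 = 63.25
  Sum = 1331.45 µg/L·hr
oral suspension tail: 112.7/0.446 = 252.691; AUC_ev,0→∞ = 1331.45 + 252.691 = 1584.141 µg/L·hr
F = (AUC_ev/D_ev)/(AUC_iv/D_iv) = (1584.141/200)/(3859.126/50) = 7.920705/77.18252 = 0.1026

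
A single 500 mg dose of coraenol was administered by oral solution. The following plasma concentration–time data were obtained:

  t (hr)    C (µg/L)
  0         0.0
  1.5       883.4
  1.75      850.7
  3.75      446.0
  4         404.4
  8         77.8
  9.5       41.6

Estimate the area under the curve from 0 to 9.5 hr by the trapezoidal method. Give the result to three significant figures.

AUC = 3340 µg/L·hr

Trapezoidal AUC_0→9.5:
  [0→1.5]: (0.0+883.4)/2 × 1.5 = 662.55
  [1.5→1.75]: (883.4+850.7)/2 × 0.25 = 216.7625
  [1.75→3.75]: (850.7+446.0)/2 × 2 = 1296.7
  [3.75→4]: (446.0+404.4)/2 × 0.25 = 106.3
  [4→8]: (404.4+77.8)/2 × 4 = 964.4
  [8→9.5]: (77.8+41.6)/2 × 1.5 = 89.55
  Sum = 3336.2625 µg/L·hr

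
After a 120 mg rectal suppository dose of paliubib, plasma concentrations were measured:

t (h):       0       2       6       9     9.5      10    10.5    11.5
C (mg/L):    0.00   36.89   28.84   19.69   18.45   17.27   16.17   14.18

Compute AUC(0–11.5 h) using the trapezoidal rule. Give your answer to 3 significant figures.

AUC = 283 mg/L·h

Trapezoidal AUC_0→11.5:
  [0→2]: (0.00+36.89)/2 × 2 = 36.89
  [2→6]: (36.89+28.84)/2 × 4 = 131.46
  [6→9]: (28.84+19.69)/2 × 3 = 72.795
  [9→9.5]: (19.69+18.45)/2 × 0.5 = 9.535
  [9.5→10]: (18.45+17.27)/2 × 0.5 = 8.93
  [10→10.5]: (17.27+16.17)/2 × 0.5 = 8.36
  [10.5→11.5]: (16.17+14.18)/2 × 1 = 15.175
  Sum = 283.145 mg/L·h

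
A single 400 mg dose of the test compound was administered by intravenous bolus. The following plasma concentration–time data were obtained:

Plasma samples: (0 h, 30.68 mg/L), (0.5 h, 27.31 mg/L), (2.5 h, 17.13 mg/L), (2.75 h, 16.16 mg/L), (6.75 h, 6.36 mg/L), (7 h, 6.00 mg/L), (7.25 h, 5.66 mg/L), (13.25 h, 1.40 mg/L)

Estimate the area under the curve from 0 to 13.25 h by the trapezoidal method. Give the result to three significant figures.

AUC = 132 mg/L·h

Trapezoidal AUC_0→13.25:
  [0→0.5]: (30.68+27.31)/2 × 0.5 = 14.4975
  [0.5→2.5]: (27.31+17.13)/2 × 2 = 44.44
  [2.5→2.75]: (17.13+16.16)/2 × 0.25 = 4.16125
  [2.75→6.75]: (16.16+6.36)/2 × 4 = 45.04
  [6.75→7]: (6.36+6.00)/2 × 0.25 = 1.545
  [7→7.25]: (6.00+5.66)/2 × 0.25 = 1.4575
  [7.25→13.25]: (5.66+1.40)/2 × 6 = 21.18
  Sum = 132.32125 mg/L·h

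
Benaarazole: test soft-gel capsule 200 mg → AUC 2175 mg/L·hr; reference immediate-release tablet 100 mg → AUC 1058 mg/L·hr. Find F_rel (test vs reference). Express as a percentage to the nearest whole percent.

F_rel = 103%

F_rel = (AUC_test/D_test) / (AUC_ref/D_ref)
      = (2175/200) / (1058/100)
      = 10.875 / 10.58 = 1.0279 = 102.79%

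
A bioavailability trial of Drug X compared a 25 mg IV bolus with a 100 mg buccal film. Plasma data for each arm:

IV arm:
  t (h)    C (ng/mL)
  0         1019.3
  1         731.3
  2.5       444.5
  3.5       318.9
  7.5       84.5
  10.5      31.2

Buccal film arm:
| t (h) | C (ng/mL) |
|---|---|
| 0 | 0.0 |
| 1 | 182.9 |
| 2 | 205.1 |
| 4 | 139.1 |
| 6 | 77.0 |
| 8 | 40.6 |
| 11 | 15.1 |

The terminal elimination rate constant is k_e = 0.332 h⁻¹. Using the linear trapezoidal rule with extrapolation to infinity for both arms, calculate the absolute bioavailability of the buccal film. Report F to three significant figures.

Trapezoidal AUC_0→10.5 (IV):
  [0→1]: (1019.3+731.3)/2 × 1 = 875.3
  [1→2.5]: (731.3+444.5)/2 × 1.5 = 881.85
  [2.5→3.5]: (444.5+318.9)/2 × 1 = 381.7
  [3.5→7.5]: (318.9+84.5)/2 × 4 = 806.8
  [7.5→10.5]: (84.5+31.2)/2 × 3 = 173.55
  Sum = 3119.2 ng/mL·h
IV tail: 31.2/0.332 = 93.976; AUC_iv,0→∞ = 3119.2 + 93.976 = 3213.176 ng/mL·h
Trapezoidal AUC_0→11 (buccal film):
  [0→1]: (0.0+182.9)/2 × 1 = 91.45
  [1→2]: (182.9+205.1)/2 × 1 = 194.0
  [2→4]: (205.1+139.1)/2 × 2 = 344.2
  [4→6]: (139.1+77.0)/2 × 2 = 216.1
  [6→8]: (77.0+40.6)/2 × 2 = 117.6
  [8→11]: (40.6+15.1)/2 × 3 = 83.55
  Sum = 1046.9 ng/mL·h
buccal film tail: 15.1/0.332 = 45.482; AUC_ev,0→∞ = 1046.9 + 45.482 = 1092.382 ng/mL·h
F = (AUC_ev/D_ev)/(AUC_iv/D_iv) = (1092.382/100)/(3213.176/25) = 10.92382/128.52704 = 0.0850

F = 0.0850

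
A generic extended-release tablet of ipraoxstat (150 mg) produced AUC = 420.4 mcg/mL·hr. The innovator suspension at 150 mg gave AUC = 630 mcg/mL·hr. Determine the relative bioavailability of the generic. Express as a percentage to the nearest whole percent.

F_rel = 67%

F_rel = (AUC_test/D_test) / (AUC_ref/D_ref)
      = (420.4/150) / (630/150)
      = 2.80267 / 4.2 = 0.6673 = 66.73%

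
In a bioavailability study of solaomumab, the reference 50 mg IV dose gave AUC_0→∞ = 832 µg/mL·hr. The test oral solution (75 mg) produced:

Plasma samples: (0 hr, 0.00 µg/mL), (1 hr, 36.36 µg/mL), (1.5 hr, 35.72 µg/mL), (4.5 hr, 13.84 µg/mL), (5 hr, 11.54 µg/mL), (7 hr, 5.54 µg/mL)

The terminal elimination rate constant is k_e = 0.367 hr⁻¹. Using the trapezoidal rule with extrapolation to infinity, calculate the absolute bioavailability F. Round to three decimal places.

F = 0.119

Trapezoidal AUC_0→7 (oral solution):
  [0→1]: (0.00+36.36)/2 × 1 = 18.18
  [1→1.5]: (36.36+35.72)/2 × 0.5 = 18.02
  [1.5→4.5]: (35.72+13.84)/2 × 3 = 74.34
  [4.5→5]: (13.84+11.54)/2 × 0.5 = 6.345
  [5→7]: (11.54+5.54)/2 × 2 = 17.08
  Sum = 133.965 µg/mL·hr
Tail: C_last/k_e = 5.54/0.367 = 15.095
AUC_0→∞ (oral solution) = 133.965 + 15.095 = 149.06 µg/mL·hr
F = (AUC_ev/D_ev)/(AUC_iv/D_iv) = (149.06/75)/(832/50) = 1.98747/16.64 = 0.1194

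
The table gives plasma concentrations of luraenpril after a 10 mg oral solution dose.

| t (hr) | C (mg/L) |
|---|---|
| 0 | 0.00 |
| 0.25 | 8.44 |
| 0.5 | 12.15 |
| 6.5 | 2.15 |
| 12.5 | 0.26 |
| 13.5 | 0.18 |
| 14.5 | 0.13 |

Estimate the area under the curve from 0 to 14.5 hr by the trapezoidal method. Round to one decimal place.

AUC = 54.1 mg/L·hr

Trapezoidal AUC_0→14.5:
  [0→0.25]: (0.00+8.44)/2 × 0.25 = 1.055
  [0.25→0.5]: (8.44+12.15)/2 × 0.25 = 2.57375
  [0.5→6.5]: (12.15+2.15)/2 × 6 = 42.9
  [6.5→12.5]: (2.15+0.26)/2 × 6 = 7.23
  [12.5→13.5]: (0.26+0.18)/2 × 1 = 0.22
  [13.5→14.5]: (0.18+0.13)/2 × 1 = 0.155
  Sum = 54.13375 mg/L·hr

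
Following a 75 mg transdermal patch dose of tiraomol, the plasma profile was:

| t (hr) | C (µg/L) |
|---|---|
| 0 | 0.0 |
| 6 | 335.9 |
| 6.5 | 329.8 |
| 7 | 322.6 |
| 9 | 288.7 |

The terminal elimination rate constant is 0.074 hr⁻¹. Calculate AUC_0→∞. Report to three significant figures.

Trapezoidal AUC_0→9:
  [0→6]: (0.0+335.9)/2 × 6 = 1007.7
  [6→6.5]: (335.9+329.8)/2 × 0.5 = 166.425
  [6.5→7]: (329.8+322.6)/2 × 0.5 = 163.1
  [7→9]: (322.6+288.7)/2 × 2 = 611.3
  Sum = 1948.525 µg/L·hr
Extrapolated tail: C_last / k_e = 288.7 / 0.074 = 3901.351
AUC_0→∞ = 1948.525 + 3901.351 = 5849.876 µg/L·hr

AUC = 5850 µg/L·hr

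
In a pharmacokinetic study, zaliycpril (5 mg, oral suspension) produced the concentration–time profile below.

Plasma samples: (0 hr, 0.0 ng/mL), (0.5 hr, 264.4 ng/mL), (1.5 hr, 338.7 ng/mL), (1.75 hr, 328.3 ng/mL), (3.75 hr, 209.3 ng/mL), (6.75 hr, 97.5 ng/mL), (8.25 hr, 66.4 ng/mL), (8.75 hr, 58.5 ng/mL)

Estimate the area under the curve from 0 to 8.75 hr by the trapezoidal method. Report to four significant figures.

Trapezoidal AUC_0→8.75:
  [0→0.5]: (0.0+264.4)/2 × 0.5 = 66.1
  [0.5→1.5]: (264.4+338.7)/2 × 1 = 301.55
  [1.5→1.75]: (338.7+328.3)/2 × 0.25 = 83.375
  [1.75→3.75]: (328.3+209.3)/2 × 2 = 537.6
  [3.75→6.75]: (209.3+97.5)/2 × 3 = 460.2
  [6.75→8.25]: (97.5+66.4)/2 × 1.5 = 122.925
  [8.25→8.75]: (66.4+58.5)/2 × 0.5 = 31.225
  Sum = 1602.975 ng/mL·hr

AUC = 1603 ng/mL·hr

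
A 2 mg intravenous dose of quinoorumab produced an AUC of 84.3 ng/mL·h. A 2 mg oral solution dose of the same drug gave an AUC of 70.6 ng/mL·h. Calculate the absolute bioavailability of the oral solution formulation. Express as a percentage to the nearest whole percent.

F = (AUC_ev / D_ev) / (AUC_iv / D_iv)
  = (70.6/2) / (84.3/2)
  = 35.3 / 42.15 = 0.8375
  = 83.75%

F = 84%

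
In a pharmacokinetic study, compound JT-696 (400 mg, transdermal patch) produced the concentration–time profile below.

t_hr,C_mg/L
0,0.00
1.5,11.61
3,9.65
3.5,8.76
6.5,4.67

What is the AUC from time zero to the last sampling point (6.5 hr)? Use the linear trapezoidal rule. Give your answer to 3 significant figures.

AUC = 49.4 mg/L·hr

Trapezoidal AUC_0→6.5:
  [0→1.5]: (0.00+11.61)/2 × 1.5 = 8.7075
  [1.5→3]: (11.61+9.65)/2 × 1.5 = 15.945
  [3→3.5]: (9.65+8.76)/2 × 0.5 = 4.6025
  [3.5→6.5]: (8.76+4.67)/2 × 3 = 20.145
  Sum = 49.4 mg/L·hr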